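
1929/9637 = 1929/9637 = 0.20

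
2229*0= 0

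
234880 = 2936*80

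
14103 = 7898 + 6205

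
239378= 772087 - 532709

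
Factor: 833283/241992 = 92587/26888 = 2^( - 3 ) * 11^1 * 19^1*443^1*3361^( - 1 ) 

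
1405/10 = 281/2= 140.50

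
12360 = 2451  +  9909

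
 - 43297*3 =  -129891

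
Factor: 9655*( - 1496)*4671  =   - 67467363480= -2^3*3^3*5^1 *11^1* 17^1*173^1*1931^1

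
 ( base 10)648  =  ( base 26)OO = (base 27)o0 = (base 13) 3AB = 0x288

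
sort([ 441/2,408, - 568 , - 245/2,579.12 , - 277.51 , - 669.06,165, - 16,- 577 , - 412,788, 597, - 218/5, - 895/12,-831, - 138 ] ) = [ - 831, - 669.06, - 577, - 568, - 412, - 277.51,- 138, - 245/2,  -  895/12, - 218/5 , - 16,165,441/2,408,579.12,597,788 ] 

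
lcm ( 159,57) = 3021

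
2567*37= 94979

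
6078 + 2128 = 8206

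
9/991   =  9/991 = 0.01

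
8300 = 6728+1572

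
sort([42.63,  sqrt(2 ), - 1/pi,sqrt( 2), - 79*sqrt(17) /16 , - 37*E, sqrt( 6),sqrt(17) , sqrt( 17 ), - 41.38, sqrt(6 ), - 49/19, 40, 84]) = [ - 37*E, - 41.38, - 79*sqrt( 17) /16, - 49/19, - 1/pi,  sqrt( 2 ), sqrt( 2 ),sqrt( 6) , sqrt(6), sqrt( 17 ), sqrt(17),  40, 42.63, 84]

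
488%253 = 235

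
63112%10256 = 1576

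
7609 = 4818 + 2791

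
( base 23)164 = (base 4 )22133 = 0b1010011111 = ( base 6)3035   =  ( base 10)671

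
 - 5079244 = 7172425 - 12251669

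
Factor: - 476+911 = 3^1*5^1*29^1 = 435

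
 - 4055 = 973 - 5028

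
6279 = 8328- 2049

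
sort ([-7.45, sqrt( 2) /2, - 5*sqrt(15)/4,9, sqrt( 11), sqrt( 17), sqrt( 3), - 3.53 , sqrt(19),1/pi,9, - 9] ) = [ - 9, - 7.45, - 5*sqrt( 15)/4, - 3.53, 1/pi, sqrt(2)/2, sqrt( 3) , sqrt(11 ), sqrt(17) , sqrt(19), 9,9]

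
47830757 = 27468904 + 20361853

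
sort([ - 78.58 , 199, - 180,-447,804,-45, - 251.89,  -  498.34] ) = [ - 498.34, - 447,  -  251.89, - 180,-78.58, - 45, 199,804] 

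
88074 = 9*9786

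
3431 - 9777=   -6346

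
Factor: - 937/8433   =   - 3^( - 2)=-1/9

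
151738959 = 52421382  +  99317577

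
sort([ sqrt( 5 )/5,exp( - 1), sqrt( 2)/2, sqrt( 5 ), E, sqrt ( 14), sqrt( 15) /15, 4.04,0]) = [ 0, sqrt (15 )/15,exp( - 1), sqrt (5)/5, sqrt(2)/2, sqrt( 5 ), E,sqrt ( 14 ) , 4.04 ] 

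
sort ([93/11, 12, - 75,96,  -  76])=[ -76, - 75, 93/11, 12,96 ]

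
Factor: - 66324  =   - 2^2*3^1*5527^1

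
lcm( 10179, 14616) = 570024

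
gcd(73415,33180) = 5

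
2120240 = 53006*40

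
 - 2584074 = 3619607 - 6203681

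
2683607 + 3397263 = 6080870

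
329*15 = 4935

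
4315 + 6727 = 11042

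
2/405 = 2/405 = 0.00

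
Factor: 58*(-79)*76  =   - 2^3*19^1*29^1*79^1 = - 348232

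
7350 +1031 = 8381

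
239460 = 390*614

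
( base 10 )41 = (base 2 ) 101001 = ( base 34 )17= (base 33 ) 18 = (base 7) 56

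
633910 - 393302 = 240608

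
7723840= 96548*80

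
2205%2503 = 2205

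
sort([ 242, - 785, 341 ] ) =[ - 785, 242, 341] 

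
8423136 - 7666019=757117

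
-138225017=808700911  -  946925928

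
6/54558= 1/9093 = 0.00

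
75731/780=75731/780 = 97.09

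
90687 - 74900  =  15787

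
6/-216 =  - 1/36 = - 0.03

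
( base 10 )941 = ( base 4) 32231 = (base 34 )RN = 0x3AD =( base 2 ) 1110101101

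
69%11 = 3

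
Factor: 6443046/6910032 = 1073841/1151672 = 2^( - 3 )*3^1*29^1*359^( -1 )*401^( - 1)*12343^1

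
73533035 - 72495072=1037963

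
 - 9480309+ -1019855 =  - 10500164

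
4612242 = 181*25482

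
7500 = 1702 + 5798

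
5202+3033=8235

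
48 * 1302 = 62496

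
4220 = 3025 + 1195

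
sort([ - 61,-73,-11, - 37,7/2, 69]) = [-73, - 61,-37, - 11,7/2,69]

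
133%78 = 55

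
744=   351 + 393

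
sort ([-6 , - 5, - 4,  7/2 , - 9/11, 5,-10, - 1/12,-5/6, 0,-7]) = [ - 10, - 7,-6 , - 5, - 4, - 5/6,-9/11, - 1/12, 0,  7/2 , 5 ]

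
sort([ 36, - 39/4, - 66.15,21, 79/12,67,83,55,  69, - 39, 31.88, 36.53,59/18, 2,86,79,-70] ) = [ - 70, - 66.15, - 39, - 39/4, 2,  59/18,79/12, 21, 31.88,36,36.53,55,  67,69,79,83,86]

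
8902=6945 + 1957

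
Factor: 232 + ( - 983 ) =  - 751 = - 751^1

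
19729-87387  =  -67658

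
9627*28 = 269556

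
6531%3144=243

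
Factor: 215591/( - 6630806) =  - 2^(-1)*7^(- 1 )*13^(- 1)*79^1*2729^1*36433^( - 1) 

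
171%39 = 15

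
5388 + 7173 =12561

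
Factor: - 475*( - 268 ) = 2^2*5^2*19^1* 67^1 =127300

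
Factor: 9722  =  2^1*4861^1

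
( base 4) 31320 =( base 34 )Q4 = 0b1101111000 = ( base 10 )888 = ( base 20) 248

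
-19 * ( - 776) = 14744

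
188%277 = 188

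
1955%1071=884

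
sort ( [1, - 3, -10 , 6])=[ - 10, - 3,1, 6] 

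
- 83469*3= - 250407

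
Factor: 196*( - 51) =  - 9996 = -2^2*3^1*7^2*17^1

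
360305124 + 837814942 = 1198120066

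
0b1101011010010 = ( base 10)6866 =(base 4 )1223102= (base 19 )1007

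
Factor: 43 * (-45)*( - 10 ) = 2^1*3^2*5^2  *  43^1 = 19350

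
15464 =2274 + 13190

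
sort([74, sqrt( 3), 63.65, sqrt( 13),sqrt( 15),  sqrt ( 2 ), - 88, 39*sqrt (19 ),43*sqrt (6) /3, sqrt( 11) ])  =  [ - 88, sqrt(2),sqrt(3), sqrt (11 )  ,  sqrt ( 13), sqrt(15), 43*sqrt(6 ) /3, 63.65, 74 , 39*sqrt (19) ]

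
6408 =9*712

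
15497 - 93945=-78448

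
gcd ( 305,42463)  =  1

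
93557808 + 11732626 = 105290434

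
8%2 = 0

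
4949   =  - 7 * (  -  707 ) 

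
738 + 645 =1383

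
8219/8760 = 8219/8760 = 0.94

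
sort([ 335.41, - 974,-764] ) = [ - 974, - 764,  335.41 ] 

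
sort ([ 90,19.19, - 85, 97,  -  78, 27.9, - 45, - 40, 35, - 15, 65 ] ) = [ - 85, - 78, - 45, - 40,- 15, 19.19, 27.9, 35, 65, 90,97 ] 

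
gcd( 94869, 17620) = 1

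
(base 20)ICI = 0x1D22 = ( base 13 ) 3519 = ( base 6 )54310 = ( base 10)7458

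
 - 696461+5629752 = 4933291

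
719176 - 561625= 157551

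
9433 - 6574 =2859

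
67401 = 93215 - 25814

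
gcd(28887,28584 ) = 3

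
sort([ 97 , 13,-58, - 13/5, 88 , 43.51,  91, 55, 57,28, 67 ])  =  [ -58,-13/5, 13, 28,43.51, 55,  57  ,  67, 88,91 , 97 ] 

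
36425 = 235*155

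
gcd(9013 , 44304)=1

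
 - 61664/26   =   -2372 + 4/13 = - 2371.69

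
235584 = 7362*32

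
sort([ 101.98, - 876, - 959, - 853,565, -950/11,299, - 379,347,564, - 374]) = [- 959,-876, - 853, - 379, - 374, - 950/11,101.98,299 , 347,564,565 ]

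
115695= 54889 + 60806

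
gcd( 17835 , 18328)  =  29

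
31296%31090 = 206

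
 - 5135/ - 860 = 1027/172 = 5.97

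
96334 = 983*98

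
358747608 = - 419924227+778671835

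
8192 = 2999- - 5193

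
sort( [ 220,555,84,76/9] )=[ 76/9, 84, 220, 555]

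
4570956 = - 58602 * ( - 78)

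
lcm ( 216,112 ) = 3024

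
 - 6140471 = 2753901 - 8894372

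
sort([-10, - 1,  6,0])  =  [ - 10, - 1, 0,6]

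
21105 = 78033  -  56928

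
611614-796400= - 184786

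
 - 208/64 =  - 13/4= - 3.25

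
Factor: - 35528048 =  - 2^4 *2220503^1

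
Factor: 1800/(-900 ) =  - 2^1 =-2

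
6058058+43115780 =49173838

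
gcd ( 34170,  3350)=670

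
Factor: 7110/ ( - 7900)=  - 9/10 = - 2^ ( - 1 ) * 3^2*5^( - 1)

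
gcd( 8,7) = 1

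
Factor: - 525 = -3^1*5^2 *7^1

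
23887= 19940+3947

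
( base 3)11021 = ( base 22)55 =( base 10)115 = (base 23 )50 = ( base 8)163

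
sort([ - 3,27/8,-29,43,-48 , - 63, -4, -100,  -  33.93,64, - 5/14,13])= [ - 100,-63,-48,-33.93, - 29,-4,- 3, - 5/14,  27/8,13, 43,64] 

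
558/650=279/325 = 0.86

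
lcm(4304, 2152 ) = 4304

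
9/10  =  9/10 = 0.90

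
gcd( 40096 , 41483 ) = 1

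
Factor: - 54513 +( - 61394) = -11^1 * 41^1*257^1 = - 115907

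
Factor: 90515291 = 101^1*896191^1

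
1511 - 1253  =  258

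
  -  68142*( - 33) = 2248686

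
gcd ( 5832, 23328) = 5832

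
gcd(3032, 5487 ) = 1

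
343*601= 206143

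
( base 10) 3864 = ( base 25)64E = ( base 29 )4h7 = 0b111100011000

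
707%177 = 176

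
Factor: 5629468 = 2^2*13^1 * 73^1*1483^1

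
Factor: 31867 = 11^1*2897^1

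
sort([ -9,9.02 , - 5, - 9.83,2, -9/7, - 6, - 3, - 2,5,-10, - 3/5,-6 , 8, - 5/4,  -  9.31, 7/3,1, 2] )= [ - 10 , - 9.83, - 9.31,-9, - 6, - 6, - 5, -3, - 2,- 9/7, - 5/4,-3/5,1,2,2,  7/3,5,8 , 9.02]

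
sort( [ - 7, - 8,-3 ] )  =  [  -  8, - 7, - 3]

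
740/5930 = 74/593 = 0.12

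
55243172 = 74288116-19044944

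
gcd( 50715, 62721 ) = 207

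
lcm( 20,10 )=20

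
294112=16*18382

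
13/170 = 13/170  =  0.08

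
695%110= 35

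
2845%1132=581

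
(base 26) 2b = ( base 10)63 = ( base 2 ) 111111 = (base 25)2d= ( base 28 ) 27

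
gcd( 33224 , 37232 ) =8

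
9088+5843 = 14931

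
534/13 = 534/13 = 41.08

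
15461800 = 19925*776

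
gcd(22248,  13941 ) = 9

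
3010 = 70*43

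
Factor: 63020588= 2^2*373^1 * 42239^1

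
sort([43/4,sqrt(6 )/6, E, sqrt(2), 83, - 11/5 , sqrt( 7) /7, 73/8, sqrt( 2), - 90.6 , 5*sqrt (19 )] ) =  [ - 90.6, - 11/5, sqrt( 7 )/7,sqrt( 6)/6, sqrt (2), sqrt( 2), E,73/8,43/4 , 5 * sqrt ( 19),83] 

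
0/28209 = 0 = 0.00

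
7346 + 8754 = 16100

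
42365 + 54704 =97069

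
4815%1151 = 211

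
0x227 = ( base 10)551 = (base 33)GN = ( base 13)335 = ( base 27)kb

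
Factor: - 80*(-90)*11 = 2^5*3^2*5^2*11^1 = 79200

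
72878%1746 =1292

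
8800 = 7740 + 1060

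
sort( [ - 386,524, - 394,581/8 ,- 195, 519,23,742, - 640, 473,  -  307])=[ - 640,- 394,-386,-307, - 195, 23,581/8,473,519, 524, 742]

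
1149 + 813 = 1962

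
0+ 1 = 1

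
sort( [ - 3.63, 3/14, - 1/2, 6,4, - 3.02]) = [ - 3.63,  -  3.02, - 1/2,3/14, 4,6]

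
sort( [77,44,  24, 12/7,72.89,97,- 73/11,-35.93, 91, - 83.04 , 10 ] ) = [ - 83.04,-35.93, - 73/11, 12/7,10,  24, 44 , 72.89, 77, 91, 97] 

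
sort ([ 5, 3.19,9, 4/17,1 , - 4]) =[ - 4, 4/17,1,  3.19,5, 9]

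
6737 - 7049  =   - 312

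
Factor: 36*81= 2^2*3^6 = 2916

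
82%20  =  2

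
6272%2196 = 1880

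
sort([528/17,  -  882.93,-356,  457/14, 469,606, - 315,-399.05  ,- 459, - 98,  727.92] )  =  [-882.93, - 459,  -  399.05 , - 356, - 315,  -  98,528/17, 457/14,  469, 606, 727.92] 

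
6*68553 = 411318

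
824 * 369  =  304056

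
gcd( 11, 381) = 1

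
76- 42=34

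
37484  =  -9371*(-4)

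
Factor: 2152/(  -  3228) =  - 2^1*3^(-1) = -2/3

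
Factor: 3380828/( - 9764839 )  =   - 2^2*7^( - 1 ) *11^1*76837^1*1394977^( - 1)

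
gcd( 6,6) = 6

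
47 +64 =111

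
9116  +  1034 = 10150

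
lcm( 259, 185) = 1295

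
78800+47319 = 126119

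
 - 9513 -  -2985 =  - 6528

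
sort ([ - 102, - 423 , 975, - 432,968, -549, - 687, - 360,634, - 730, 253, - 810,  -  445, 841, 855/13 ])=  [ - 810,-730,  -  687, - 549, - 445,  -  432, - 423,-360, - 102, 855/13,253,  634,841, 968,975] 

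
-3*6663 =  - 19989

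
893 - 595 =298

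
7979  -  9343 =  - 1364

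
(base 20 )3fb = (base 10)1511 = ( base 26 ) 263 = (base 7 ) 4256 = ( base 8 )2747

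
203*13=2639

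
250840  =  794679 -543839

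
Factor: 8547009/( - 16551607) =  - 3^1*1381^1*2063^1*3727^( - 1)*4441^( - 1 ) 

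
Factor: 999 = 3^3 *37^1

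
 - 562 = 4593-5155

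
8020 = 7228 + 792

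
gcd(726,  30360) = 66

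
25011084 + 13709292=38720376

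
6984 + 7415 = 14399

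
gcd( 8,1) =1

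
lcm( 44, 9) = 396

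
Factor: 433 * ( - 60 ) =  - 2^2*3^1*5^1*433^1 = - 25980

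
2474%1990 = 484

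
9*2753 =24777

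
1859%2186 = 1859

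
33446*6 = 200676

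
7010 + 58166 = 65176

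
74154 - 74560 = -406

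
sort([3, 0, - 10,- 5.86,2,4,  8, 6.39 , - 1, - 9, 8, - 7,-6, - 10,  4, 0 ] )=[-10, - 10,  -  9, - 7, - 6, - 5.86, - 1, 0,0,  2,3,4, 4, 6.39,  8,8 ]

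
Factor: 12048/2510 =24/5  =  2^3 * 3^1 * 5^ ( - 1)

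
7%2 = 1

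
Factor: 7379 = 47^1 *157^1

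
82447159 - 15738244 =66708915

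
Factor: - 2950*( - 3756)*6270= 2^4*3^2*5^3 * 11^1*19^1*59^1*313^1 = 69472854000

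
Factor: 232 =2^3*29^1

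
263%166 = 97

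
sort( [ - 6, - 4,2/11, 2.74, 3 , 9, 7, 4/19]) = [- 6 , - 4,2/11, 4/19, 2.74,3 , 7, 9] 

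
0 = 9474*0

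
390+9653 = 10043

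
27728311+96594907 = 124323218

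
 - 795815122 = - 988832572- - 193017450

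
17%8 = 1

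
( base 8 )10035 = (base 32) 40T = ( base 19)B82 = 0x101d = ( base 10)4125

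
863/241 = 863/241 = 3.58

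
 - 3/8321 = -3/8321 = -0.00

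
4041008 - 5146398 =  -1105390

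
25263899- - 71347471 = 96611370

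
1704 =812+892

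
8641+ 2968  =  11609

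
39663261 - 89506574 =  -49843313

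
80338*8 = 642704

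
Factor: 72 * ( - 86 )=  - 6192 = - 2^4*3^2*43^1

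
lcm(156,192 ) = 2496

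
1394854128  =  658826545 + 736027583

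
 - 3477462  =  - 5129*678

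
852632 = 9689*88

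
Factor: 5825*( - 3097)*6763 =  - 5^2*19^1*163^1*233^1*6763^1 = -122004689075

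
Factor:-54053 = -191^1*283^1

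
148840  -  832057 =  - 683217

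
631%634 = 631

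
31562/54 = 15781/27 = 584.48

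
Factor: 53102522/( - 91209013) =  - 2^1 * 7^ ( - 1)*11^1* 2413751^1 * 13029859^( - 1)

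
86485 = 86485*1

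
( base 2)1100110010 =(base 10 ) 818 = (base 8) 1462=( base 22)1F4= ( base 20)20I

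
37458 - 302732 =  - 265274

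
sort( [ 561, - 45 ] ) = [ - 45, 561]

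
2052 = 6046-3994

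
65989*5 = 329945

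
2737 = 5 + 2732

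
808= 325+483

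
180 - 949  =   - 769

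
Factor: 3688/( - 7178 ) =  - 2^2* 37^(-1 )*97^(-1)*461^1 = - 1844/3589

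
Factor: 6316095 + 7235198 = 7^2*  276557^1 = 13551293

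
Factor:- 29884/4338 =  - 2^1*3^( - 2 )*31^1 =- 62/9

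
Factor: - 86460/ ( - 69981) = 2^2*5^1*11^1*131^1*23327^( - 1) = 28820/23327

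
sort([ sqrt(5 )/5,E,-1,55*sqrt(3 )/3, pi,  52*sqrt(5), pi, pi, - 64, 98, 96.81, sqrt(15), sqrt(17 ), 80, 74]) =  [- 64, - 1,sqrt( 5) /5,E,pi, pi , pi,sqrt(15 ),  sqrt( 17),55*sqrt(3 )/3 , 74,80,96.81 , 98, 52*sqrt(5)]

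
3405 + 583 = 3988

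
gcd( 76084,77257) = 23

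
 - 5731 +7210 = 1479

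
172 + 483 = 655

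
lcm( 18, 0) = 0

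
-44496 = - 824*54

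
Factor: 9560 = 2^3* 5^1*239^1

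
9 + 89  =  98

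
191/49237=191/49237 = 0.00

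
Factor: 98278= 2^1 * 49139^1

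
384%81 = 60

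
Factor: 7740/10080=43/56 = 2^(-3)*7^( - 1 )*43^1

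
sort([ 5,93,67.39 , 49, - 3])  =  [ - 3, 5, 49,  67.39,93] 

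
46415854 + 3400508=49816362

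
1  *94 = 94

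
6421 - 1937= 4484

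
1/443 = 1/443 = 0.00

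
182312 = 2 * 91156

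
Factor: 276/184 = 2^( - 1)*3^1 = 3/2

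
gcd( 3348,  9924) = 12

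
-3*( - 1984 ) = 5952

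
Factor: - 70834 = -2^1*107^1*331^1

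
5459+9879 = 15338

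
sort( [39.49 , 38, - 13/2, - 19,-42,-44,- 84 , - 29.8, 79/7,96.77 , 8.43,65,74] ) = [ - 84 , - 44, - 42, - 29.8,-19, - 13/2,8.43, 79/7,38,39.49,65,74,96.77 ] 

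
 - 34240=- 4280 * 8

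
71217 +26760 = 97977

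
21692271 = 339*63989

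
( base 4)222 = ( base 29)1D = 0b101010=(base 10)42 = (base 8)52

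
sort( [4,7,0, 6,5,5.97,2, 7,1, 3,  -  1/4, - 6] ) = [ - 6, - 1/4,0 , 1, 2, 3,4, 5, 5.97 , 6 , 7,  7 ]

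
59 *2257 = 133163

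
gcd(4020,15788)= 4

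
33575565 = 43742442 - 10166877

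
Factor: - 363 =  -3^1 *11^2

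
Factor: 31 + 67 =2^1 * 7^2  =  98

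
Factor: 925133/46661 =11^1 * 29^( - 1)*31^1*1609^( - 1)*2713^1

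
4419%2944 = 1475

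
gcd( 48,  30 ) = 6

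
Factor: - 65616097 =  - 283^1*231859^1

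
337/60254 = 337/60254 = 0.01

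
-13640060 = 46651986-60292046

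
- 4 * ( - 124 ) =496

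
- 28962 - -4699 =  - 24263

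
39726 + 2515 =42241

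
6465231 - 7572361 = - 1107130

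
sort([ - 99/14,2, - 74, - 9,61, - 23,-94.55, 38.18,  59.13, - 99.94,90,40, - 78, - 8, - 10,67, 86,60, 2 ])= [  -  99.94,-94.55, - 78, - 74, - 23, - 10, - 9, - 8 , - 99/14, 2,2, 38.18,40,59.13,60,  61, 67,86, 90]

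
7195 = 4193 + 3002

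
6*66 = 396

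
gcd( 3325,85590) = 5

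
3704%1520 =664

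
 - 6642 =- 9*738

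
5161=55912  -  50751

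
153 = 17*9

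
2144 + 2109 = 4253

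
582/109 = 5  +  37/109 = 5.34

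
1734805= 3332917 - 1598112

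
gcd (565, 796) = 1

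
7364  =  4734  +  2630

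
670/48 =13 + 23/24  =  13.96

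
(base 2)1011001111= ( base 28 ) PJ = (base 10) 719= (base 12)4bb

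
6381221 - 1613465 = 4767756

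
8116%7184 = 932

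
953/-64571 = - 1 + 63618/64571 = -0.01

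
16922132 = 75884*223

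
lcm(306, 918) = 918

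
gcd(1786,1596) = 38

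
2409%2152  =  257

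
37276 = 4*9319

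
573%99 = 78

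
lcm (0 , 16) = 0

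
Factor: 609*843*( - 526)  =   - 270041562 = -2^1*3^2 * 7^1 * 29^1*263^1 *281^1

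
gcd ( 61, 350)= 1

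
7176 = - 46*( - 156 )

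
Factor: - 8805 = - 3^1*5^1 * 587^1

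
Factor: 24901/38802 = 2^( - 1)*3^( - 1 )*29^( - 1 )*37^1  *  223^ ( - 1)*673^1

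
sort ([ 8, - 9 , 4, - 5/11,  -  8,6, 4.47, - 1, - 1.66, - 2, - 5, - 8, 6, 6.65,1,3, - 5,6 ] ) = [ - 9, - 8, - 8 , - 5, - 5, - 2, - 1.66, - 1, - 5/11, 1,3, 4 , 4.47, 6,  6,6,6.65, 8] 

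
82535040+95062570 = 177597610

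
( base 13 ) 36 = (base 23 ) 1m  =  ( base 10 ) 45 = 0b101101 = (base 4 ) 231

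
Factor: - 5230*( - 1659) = 2^1*3^1 * 5^1 * 7^1 * 79^1* 523^1 = 8676570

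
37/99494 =37/99494=0.00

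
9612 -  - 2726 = 12338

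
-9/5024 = -9/5024= - 0.00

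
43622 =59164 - 15542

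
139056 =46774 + 92282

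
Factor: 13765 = 5^1*2753^1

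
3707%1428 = 851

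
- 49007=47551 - 96558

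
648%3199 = 648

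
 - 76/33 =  - 3 + 23/33 = - 2.30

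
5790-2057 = 3733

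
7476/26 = 3738/13 = 287.54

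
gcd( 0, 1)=1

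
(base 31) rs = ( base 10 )865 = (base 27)151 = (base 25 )19f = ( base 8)1541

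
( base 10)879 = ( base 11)72a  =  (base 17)30c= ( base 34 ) PT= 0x36F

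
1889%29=4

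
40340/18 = 20170/9 = 2241.11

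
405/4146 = 135/1382 = 0.10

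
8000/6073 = 1 + 1927/6073 = 1.32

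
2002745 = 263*7615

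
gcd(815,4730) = 5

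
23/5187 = 23/5187 =0.00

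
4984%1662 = 1660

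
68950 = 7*9850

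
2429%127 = 16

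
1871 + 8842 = 10713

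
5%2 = 1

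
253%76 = 25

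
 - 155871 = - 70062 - 85809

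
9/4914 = 1/546=0.00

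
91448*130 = 11888240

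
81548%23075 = 12323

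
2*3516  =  7032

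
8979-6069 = 2910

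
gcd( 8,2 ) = 2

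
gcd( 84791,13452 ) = 1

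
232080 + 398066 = 630146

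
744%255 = 234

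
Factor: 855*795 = 679725 = 3^3*5^2*19^1*53^1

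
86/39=86/39  =  2.21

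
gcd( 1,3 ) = 1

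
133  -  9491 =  - 9358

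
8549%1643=334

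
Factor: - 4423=-4423^1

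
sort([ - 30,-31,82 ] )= [ - 31, - 30, 82 ]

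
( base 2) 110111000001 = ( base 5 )103041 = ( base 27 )4MB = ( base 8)6701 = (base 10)3521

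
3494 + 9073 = 12567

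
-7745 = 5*( - 1549)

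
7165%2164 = 673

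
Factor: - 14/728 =-2^(-2 )*13^( - 1) = - 1/52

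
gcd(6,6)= 6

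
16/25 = 16/25 = 0.64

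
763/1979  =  763/1979 = 0.39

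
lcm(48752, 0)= 0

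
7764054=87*89242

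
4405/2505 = 1+380/501= 1.76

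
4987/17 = 293+6/17 = 293.35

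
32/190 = 16/95 = 0.17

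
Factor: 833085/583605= 187/131  =  11^1* 17^1*131^(-1) 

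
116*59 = 6844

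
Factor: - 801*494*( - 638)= 2^2*3^2 *11^1 * 13^1 * 19^1*29^1*89^1 = 252452772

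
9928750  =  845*11750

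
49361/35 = 49361/35 = 1410.31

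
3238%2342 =896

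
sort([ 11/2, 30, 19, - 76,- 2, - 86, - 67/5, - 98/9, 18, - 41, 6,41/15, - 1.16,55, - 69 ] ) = [ - 86, - 76, - 69, -41, - 67/5,-98/9,-2,  -  1.16,41/15, 11/2,6, 18, 19, 30, 55]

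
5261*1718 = 9038398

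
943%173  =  78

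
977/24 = 977/24 = 40.71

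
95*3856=366320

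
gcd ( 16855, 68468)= 1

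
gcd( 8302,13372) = 2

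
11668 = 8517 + 3151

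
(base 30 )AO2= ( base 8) 22772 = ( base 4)2113322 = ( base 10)9722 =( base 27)D92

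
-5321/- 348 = 15 + 101/348 = 15.29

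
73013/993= 73013/993 = 73.53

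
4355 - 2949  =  1406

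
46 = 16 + 30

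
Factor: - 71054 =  - 2^1*35527^1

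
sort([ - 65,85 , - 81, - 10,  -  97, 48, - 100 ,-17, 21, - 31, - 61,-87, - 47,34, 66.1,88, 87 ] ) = [-100, - 97, - 87,- 81, - 65, - 61, - 47, - 31, - 17,  -  10,  21,34,  48,66.1  ,  85,87, 88] 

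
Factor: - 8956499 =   -  23^2*16931^1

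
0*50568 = 0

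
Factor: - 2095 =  -5^1*419^1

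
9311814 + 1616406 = 10928220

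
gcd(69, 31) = 1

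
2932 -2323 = 609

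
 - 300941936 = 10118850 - 311060786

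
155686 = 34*4579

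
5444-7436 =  - 1992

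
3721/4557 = 3721/4557 = 0.82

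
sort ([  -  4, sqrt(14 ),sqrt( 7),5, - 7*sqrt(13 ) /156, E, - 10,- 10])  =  [ - 10 ,-10, - 4 ,-7 * sqrt(13) /156, sqrt( 7),E,sqrt( 14), 5] 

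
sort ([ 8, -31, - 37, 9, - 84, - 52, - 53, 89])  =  [ - 84,- 53, - 52,  -  37 ,-31, 8,9,89]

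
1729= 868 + 861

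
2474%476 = 94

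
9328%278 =154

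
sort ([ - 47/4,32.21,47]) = [-47/4,32.21, 47 ]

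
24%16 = 8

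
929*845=785005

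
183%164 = 19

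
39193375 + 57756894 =96950269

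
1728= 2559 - 831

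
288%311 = 288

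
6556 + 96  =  6652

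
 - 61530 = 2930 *(-21)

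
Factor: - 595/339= - 3^( - 1) *5^1*7^1*17^1*113^(  -  1) 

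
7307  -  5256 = 2051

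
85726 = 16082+69644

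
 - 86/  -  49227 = 86/49227 = 0.00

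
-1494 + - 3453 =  - 4947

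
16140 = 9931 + 6209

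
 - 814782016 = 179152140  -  993934156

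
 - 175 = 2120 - 2295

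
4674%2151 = 372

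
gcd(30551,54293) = 1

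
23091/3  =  7697  =  7697.00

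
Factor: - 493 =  -17^1 * 29^1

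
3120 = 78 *40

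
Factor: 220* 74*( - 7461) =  - 2^3*3^2*5^1*11^1*37^1*829^1= - 121465080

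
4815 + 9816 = 14631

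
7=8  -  1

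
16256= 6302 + 9954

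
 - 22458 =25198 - 47656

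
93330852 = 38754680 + 54576172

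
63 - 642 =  - 579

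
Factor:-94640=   -  2^4*5^1*7^1*13^2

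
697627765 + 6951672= 704579437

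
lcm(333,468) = 17316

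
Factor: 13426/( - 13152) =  - 2^( - 4 ) * 3^ (  -  1 )*7^2 =- 49/48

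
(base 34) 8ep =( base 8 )23025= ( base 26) eap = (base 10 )9749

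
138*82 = 11316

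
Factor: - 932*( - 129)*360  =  43282080 = 2^5*3^3*5^1*43^1*233^1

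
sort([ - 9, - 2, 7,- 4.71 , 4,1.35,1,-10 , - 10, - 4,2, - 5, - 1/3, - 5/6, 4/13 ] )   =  [-10 , - 10,  -  9 , - 5,-4.71, - 4,-2,-5/6 , -1/3, 4/13  ,  1, 1.35,2,4,7 ]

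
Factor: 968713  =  968713^1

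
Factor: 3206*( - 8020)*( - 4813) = 123752433560=2^3*5^1*7^1*229^1*401^1*4813^1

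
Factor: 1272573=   3^2*141397^1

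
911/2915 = 911/2915 = 0.31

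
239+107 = 346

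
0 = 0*1388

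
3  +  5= 8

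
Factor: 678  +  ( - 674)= 4=2^2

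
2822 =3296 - 474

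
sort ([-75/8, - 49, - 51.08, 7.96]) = [-51.08, - 49, - 75/8, 7.96 ] 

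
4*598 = 2392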